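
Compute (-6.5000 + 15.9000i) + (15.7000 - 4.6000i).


Real: -6.5 + 15.7 = 9.2
Imag: 15.9 - 4.6 = 11.3

9.2000 + 11.3000i


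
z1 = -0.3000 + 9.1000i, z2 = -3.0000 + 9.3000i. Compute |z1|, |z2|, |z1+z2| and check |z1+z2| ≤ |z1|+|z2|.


|z1| = sqrt((-0.3)^2 + 9.1^2) = sqrt(82.9) = 9.1049
|z2| = sqrt((-3)^2 + 9.3^2) = sqrt(95.49) = 9.7719
z1+z2 = -3.3000 + 18.4000i
|z1+z2| = sqrt(349.45) = 18.6936
|z1|+|z2| = 9.1049 + 9.7719 = 18.8768

|z1+z2| = 18.6936 ≤ |z1|+|z2| = 18.8768 (verified)


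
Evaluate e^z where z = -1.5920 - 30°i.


e^-1.5920 = 0.20352
cos(-30°) = 0.86603
sin(-30°) = -0.5
Real = 0.20352*0.86603 = 0.1763
Imag = 0.20352*(-0.5) = -0.1018

0.1763 - 0.1018i


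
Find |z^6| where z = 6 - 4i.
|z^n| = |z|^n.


|z| = sqrt(36+16) = sqrt(52) = 7.2111
|z^6| = |z|^6 = (sqrt(52))^6 = 52^3 = 140608

|z^6| = 140608


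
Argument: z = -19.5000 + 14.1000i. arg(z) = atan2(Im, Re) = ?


Re = -19.5, Im = 14.1
arg = atan2(14.1, -19.5) = 144.1302 degrees

arg(z) = 144.1302 degrees


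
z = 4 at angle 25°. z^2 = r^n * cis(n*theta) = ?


r^2 = 4^2 = 16
n*theta = 2*25° = 50° = 50° (mod 360)
a = 16*cos(50°) = 10.2846
b = 16*sin(50°) = 12.2567

16 cis(50°) = 10.2846 + 12.2567i


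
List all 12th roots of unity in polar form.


The 12th roots of unity are cis(360k/12°) for k=0..11
Angle step = 360/12 = 30°
Primitive root: cis(30°)
Primitive root = 0.8660 + 0.5000i

12 roots at angles: 0°, 30°, 60°, 90°, 120°, 150°, 180°, 210°, 240°, 270°, 300°, 330°


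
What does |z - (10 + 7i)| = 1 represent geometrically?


|z - z0| = r is a circle with center z0 and radius r.
Center = (10, 7), radius = 1

Circle with center (10, 7) and radius 1


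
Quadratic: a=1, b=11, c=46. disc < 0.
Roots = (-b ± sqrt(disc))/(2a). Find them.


disc = 11^2 - 4*1*46 = 121 - 184 = -63
sqrt(|disc|) = sqrt(63) = 7.9373
Real part = -11/(2*1) = -5.5000
Imag part = 7.9373/(2*1) = 3.9686

-5.5000 ± 3.9686i


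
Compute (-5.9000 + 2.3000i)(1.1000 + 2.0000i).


Real = -5.9*1.1 - 2.3*2 = -6.49 - 4.6 = -11.09
Imag = -5.9*2 + 1.1*2.3 = -11.8 + 2.53 = -9.27

-11.0900 - 9.2700i


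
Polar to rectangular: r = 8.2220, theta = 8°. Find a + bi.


a = 8.2220*cos(8°) = 8.2220*0.99027 = 8.1420
b = 8.2220*sin(8°) = 8.2220*0.13917 = 1.1443

8.1420 + 1.1443i


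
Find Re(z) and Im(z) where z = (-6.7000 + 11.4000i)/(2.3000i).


Multiply by conjugate: (-6.7000 + 11.4000i)(-2.3000i) / (0^2 + 2.3^2)
Numerator real = -6.7*0 + 11.4*2.3 = 26.22
Numerator imag = 11.4*0 - (-6.7)*2.3 = 15.41
Denominator = 5.29
Re(z) = 26.22/5.29 = 4.9565
Im(z) = 15.41/5.29 = 2.9130

Re(z) = 4.9565, Im(z) = 2.9130


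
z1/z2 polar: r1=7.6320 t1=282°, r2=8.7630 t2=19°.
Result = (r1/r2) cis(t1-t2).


r = 7.6320 / 8.7630 = 0.8709
theta = 282° - 19° = 263° = 263° (mod 360)

0.8709 cis(263°)


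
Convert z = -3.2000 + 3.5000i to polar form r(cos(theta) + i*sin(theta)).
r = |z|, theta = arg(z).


r = sqrt(10.24+12.25) = sqrt(22.49) = 4.7424
theta = atan2(3.5, -3.2) = 132.4362 degrees

r = 4.7424, theta = 132.4362 degrees


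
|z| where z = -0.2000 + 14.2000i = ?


|z| = sqrt((-0.2)^2 + 14.2^2) = sqrt(0.04 + 201.64) = sqrt(201.68) = 14.2014

|z| = 14.2014


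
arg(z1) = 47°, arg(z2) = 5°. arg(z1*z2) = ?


arg(z1*z2) = 47° + 5° = 52°
Normalized to (-180°, 180°]: 52°

52°


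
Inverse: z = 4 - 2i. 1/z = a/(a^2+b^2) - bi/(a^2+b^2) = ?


|z|^2 = 16+4 = 20
1/z = (4 + 2i)/20

1/z = 0.2000 + 0.1000i


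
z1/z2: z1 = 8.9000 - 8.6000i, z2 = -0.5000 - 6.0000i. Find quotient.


Conjugate of z2 = -0.5000 + 6.0000i
Numerator: (8.9000 - 8.6000i)(-0.5000 + 6.0000i) = 47.1500 + 57.7000i
Denominator: (-0.5)^2 + (-6)^2 = 36.25
Result = (47.1500 + 57.7000i)/36.25

1.3007 + 1.5917i


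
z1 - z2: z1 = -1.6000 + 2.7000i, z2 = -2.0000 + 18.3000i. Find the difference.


Real: -1.6 + 2 = 0.4
Imag: 2.7 - 18.3 = -15.6

0.4000 - 15.6000i


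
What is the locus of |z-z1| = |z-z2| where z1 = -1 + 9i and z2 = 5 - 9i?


Equal distances means the locus is the perpendicular bisector of z1 and z2.
Midpoint = ((-1+5)/2, (9+(-9))/2) = (2.0000, 0)

Perpendicular bisector through (2.0000, 0)


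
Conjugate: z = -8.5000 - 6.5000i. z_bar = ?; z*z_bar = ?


z_bar = -8.5000 + 6.5000i
z*z_bar = (-8.5)^2 + (-6.5)^2 = 72.25 + 42.25 = 114.5

z_bar = -8.5000 + 6.5000i, z*z_bar = 114.5


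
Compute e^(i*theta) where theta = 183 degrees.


cos(183°) = -0.9986
sin(183°) = -0.0523

e^(i*183°) = -0.9986 - 0.0523i


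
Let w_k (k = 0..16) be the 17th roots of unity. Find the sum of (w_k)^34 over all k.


The roots are w_k = w^k with w = e^(2*pi*i/17), and (w^k)^34 = (w^34)^k.
So S = 1 + u + u^2 + ... + u^(16) with u = w^34.
34 = 2*17 + 0, so 34 is a multiple of 17 and u = (w^17)^2 = 1.
Every one of the 17 terms equals 1: S = 17

S = 17


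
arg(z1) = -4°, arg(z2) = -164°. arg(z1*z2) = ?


arg(z1*z2) = -4° - 164° = -168°
Normalized to (-180°, 180°]: -168°

-168°


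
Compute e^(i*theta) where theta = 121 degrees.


cos(121°) = -0.5150
sin(121°) = 0.8572

e^(i*121°) = -0.5150 + 0.8572i


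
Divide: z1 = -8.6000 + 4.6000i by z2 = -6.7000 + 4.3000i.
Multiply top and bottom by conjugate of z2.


Conjugate of z2 = -6.7000 - 4.3000i
Numerator: (-8.6000 + 4.6000i)(-6.7000 - 4.3000i) = 77.4000 + 6.1600i
Denominator: (-6.7)^2 + 4.3^2 = 63.38
Result = (77.4000 + 6.1600i)/63.38

1.2212 + 0.0972i


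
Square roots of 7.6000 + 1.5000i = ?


|z| = sqrt(57.76+2.25) = 7.7466
sqrt((|z|+a)/2) = sqrt((7.7466+7.6)/2) = sqrt(7.6733) = 2.7701
sqrt((|z|-a)/2) = sqrt((7.7466-7.6)/2) = sqrt(0.0733) = 0.2708

±(2.7701 + 0.2708i) i.e. 2.7701 + 0.2708i and -2.7701 - 0.2708i


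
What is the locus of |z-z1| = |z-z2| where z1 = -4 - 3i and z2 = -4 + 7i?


Equal distances means the locus is the perpendicular bisector of z1 and z2.
Midpoint = ((-4+(-4))/2, (-3+7)/2) = (-4.0000, 2.0000)

Perpendicular bisector through (-4.0000, 2.0000)


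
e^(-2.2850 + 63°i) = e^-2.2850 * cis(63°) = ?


e^-2.2850 = 0.1018
cos(63°) = 0.454
sin(63°) = 0.891
Real = 0.1018*0.454 = 0.0462
Imag = 0.1018*0.891 = 0.0907

0.0462 + 0.0907i


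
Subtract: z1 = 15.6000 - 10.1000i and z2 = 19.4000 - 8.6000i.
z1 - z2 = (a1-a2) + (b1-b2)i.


Real: 15.6 - 19.4 = -3.8
Imag: -10.1 + 8.6 = -1.5

-3.8000 - 1.5000i


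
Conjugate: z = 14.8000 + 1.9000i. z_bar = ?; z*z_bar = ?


z_bar = 14.8000 - 1.9000i
z*z_bar = 14.8^2 + 1.9^2 = 219.04 + 3.61 = 222.65

z_bar = 14.8000 - 1.9000i, z*z_bar = 222.65


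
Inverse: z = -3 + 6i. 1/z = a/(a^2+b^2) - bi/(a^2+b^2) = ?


|z|^2 = 9+36 = 45
1/z = (-3 - 6i)/45

1/z = -0.0667 - 0.1333i


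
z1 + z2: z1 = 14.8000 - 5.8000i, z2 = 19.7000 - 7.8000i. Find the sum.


Real: 14.8 + 19.7 = 34.5
Imag: -5.8 - 7.8 = -13.6

34.5000 - 13.6000i


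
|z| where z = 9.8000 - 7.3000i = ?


|z| = sqrt(9.8^2 + (-7.3)^2) = sqrt(96.04 + 53.29) = sqrt(149.33) = 12.2201

|z| = 12.2201


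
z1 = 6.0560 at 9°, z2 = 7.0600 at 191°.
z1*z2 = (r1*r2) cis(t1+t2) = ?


r = 6.0560 * 7.0600 = 42.7554
theta = 9° + 191° = 200° = 200° (mod 360)

42.7554 cis(200°)


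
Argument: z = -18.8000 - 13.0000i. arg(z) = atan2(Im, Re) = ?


Re = -18.8, Im = -13
arg = atan2(-13, -18.8) = -145.3366 degrees

arg(z) = -145.3366 degrees


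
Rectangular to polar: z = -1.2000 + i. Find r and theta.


r = sqrt(1.44+1) = sqrt(2.44) = 1.5620
theta = atan2(1, -1.2) = 140.1944 degrees

r = 1.5620, theta = 140.1944 degrees


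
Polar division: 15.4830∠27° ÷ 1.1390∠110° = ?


r = 15.4830 / 1.1390 = 13.5935
theta = 27° - 110° = -83° = 277° (mod 360)

13.5935 cis(277°)


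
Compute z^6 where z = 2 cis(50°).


r^6 = 2^6 = 64
n*theta = 6*50° = 300° = 300° (mod 360)
a = 64*cos(300°) = 32.0000
b = 64*sin(300°) = -55.4256

64 cis(300°) = 32.0000 - 55.4256i


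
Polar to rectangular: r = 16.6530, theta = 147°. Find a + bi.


a = 16.6530*cos(147°) = 16.6530*(-0.83867) = -13.9664
b = 16.6530*sin(147°) = 16.6530*0.54464 = 9.0699

-13.9664 + 9.0699i


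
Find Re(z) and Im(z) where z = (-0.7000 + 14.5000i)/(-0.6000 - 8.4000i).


Multiply by conjugate: (-0.7000 + 14.5000i)(-0.6000 + 8.4000i) / ((-0.6)^2 + (-8.4)^2)
Numerator real = -0.7*(-0.6) + 14.5*(-8.4) = -121.38
Numerator imag = 14.5*(-0.6) - (-0.7)*(-8.4) = -14.58
Denominator = 70.92
Re(z) = -121.38/70.92 = -1.7115
Im(z) = -14.58/70.92 = -0.2056

Re(z) = -1.7115, Im(z) = -0.2056


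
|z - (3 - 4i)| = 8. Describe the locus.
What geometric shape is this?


|z - z0| = r is a circle with center z0 and radius r.
Center = (3, -4), radius = 8

Circle with center (3, -4) and radius 8


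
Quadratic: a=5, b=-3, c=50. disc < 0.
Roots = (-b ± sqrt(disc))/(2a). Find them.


disc = (-3)^2 - 4*5*50 = 9 - 1000 = -991
sqrt(|disc|) = sqrt(991) = 31.4802
Real part = 3/(2*5) = 0.3000
Imag part = 31.4802/(2*5) = 3.1480

0.3000 ± 3.1480i


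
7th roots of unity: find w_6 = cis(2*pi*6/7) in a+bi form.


Angle = 360*6/7 = 308.5714°
a = cos(308.5714°) = 0.6235
b = sin(308.5714°) = -0.7818

0.6235 - 0.7818i


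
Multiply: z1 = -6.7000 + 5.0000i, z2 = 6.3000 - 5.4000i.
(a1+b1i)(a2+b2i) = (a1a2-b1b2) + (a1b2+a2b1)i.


Real = -6.7*6.3 - 5*(-5.4) = -42.21 - (-27) = -15.21
Imag = -6.7*(-5.4) + 6.3*5 = 36.18 + 31.5 = 67.68

-15.2100 + 67.6800i


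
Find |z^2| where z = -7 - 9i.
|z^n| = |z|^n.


|z| = sqrt(49+81) = sqrt(130) = 11.4018
|z^2| = |z|^2 = (sqrt(130))^2 = 130

|z^2| = 130


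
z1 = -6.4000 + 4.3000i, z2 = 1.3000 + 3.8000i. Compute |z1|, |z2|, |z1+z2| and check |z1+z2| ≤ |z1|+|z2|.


|z1| = sqrt((-6.4)^2 + 4.3^2) = sqrt(59.45) = 7.7104
|z2| = sqrt(1.3^2 + 3.8^2) = sqrt(16.13) = 4.0162
z1+z2 = -5.1000 + 8.1000i
|z1+z2| = sqrt(91.62) = 9.5718
|z1|+|z2| = 7.7104 + 4.0162 = 11.7266

|z1+z2| = 9.5718 ≤ |z1|+|z2| = 11.7266 (verified)


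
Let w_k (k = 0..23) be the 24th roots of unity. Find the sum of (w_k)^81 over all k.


The roots are w_k = w^k with w = e^(2*pi*i/24), and (w^k)^81 = (w^81)^k.
So S = 1 + u + u^2 + ... + u^(23) with u = w^81.
81 = 3*24 + 9, so 81 is not a multiple of 24: u = (w^24)^3 * w^9 = w^9 ≠ 1 (w is a primitive 24th root), while u^24 = (w^24)^81 = 1.
Geometric series: S = (1 - u^24)/(1 - u) = (1 - 1)/(1 - u) = 0

S = 0


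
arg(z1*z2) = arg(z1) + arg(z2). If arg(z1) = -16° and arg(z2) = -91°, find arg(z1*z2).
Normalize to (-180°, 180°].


arg(z1*z2) = -16° - 91° = -107°
Normalized to (-180°, 180°]: -107°

-107°


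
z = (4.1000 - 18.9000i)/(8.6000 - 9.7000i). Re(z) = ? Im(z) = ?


Multiply by conjugate: (4.1000 - 18.9000i)(8.6000 + 9.7000i) / (8.6^2 + (-9.7)^2)
Numerator real = 4.1*8.6 - (18.9)*(-9.7) = 218.59
Numerator imag = -18.9*8.6 - 4.1*(-9.7) = -122.77
Denominator = 168.05
Re(z) = 218.59/168.05 = 1.3007
Im(z) = -122.77/168.05 = -0.7306

Re(z) = 1.3007, Im(z) = -0.7306


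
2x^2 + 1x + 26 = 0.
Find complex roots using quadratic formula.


disc = 1^2 - 4*2*26 = 1 - 208 = -207
sqrt(|disc|) = sqrt(207) = 14.3875
Real part = -1/(2*2) = -0.2500
Imag part = 14.3875/(2*2) = 3.5969

-0.2500 ± 3.5969i


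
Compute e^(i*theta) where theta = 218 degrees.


cos(218°) = -0.7880
sin(218°) = -0.6157

e^(i*218°) = -0.7880 - 0.6157i


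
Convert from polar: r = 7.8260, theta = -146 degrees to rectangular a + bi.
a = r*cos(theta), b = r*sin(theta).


a = 7.8260*cos(-146°) = 7.8260*(-0.8290376) = -6.4880
b = 7.8260*sin(-146°) = 7.8260*(-0.55919) = -4.3762

-6.4880 - 4.3762i


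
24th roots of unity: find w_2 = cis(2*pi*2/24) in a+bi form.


Angle = 360*2/24 = 30°
a = cos(30°) = 0.8660
b = sin(30°) = 0.5000

0.8660 + 0.5000i


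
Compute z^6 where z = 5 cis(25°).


r^6 = 5^6 = 15625
n*theta = 6*25° = 150° = 150° (mod 360)
a = 15625*cos(150°) = -13531.6469
b = 15625*sin(150°) = 7812.5000

15625 cis(150°) = -13531.6469 + 7812.5000i


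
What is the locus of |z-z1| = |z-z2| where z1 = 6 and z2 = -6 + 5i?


Equal distances means the locus is the perpendicular bisector of z1 and z2.
Midpoint = ((6+(-6))/2, (0+5)/2) = (0, 2.5000)

Perpendicular bisector through (0, 2.5000)


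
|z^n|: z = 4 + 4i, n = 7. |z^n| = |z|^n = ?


|z| = sqrt(16+16) = sqrt(32) = 5.6569
|z^7| = |z|^7 = (sqrt(32))^7 = 32^3 * sqrt(32) = 32768*sqrt(32)

|z^7| = 32768*sqrt(32) ≈ 185363.8000


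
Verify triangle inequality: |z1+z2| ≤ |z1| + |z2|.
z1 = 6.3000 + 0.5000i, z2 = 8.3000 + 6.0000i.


|z1| = sqrt(6.3^2 + 0.5^2) = sqrt(39.94) = 6.3198
|z2| = sqrt(8.3^2 + 6^2) = sqrt(104.89) = 10.2416
z1+z2 = 14.6000 + 6.5000i
|z1+z2| = sqrt(255.41) = 15.9816
|z1|+|z2| = 6.3198 + 10.2416 = 16.5614

|z1+z2| = 15.9816 ≤ |z1|+|z2| = 16.5614 (verified)


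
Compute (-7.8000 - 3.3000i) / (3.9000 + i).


Conjugate of z2 = 3.9000 - i
Numerator: (-7.8000 - 3.3000i)(3.9000 - i) = -33.7200 - 5.0700i
Denominator: 3.9^2 + 1^2 = 16.21
Result = (-33.7200 - 5.0700i)/16.21

-2.0802 - 0.3128i


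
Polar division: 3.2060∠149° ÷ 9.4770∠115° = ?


r = 3.2060 / 9.4770 = 0.3383
theta = 149° - 115° = 34° = 34° (mod 360)

0.3383 cis(34°)


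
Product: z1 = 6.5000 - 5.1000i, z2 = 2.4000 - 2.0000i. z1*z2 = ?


Real = 6.5*2.4 - (-5.1)*(-2) = 15.6 - 10.2 = 5.4
Imag = 6.5*(-2) + 2.4*(-5.1) = -13 - (12.24) = -25.24

5.4000 - 25.2400i


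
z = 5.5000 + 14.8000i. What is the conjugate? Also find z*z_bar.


z_bar = 5.5000 - 14.8000i
z*z_bar = 5.5^2 + 14.8^2 = 30.25 + 219.04 = 249.29

z_bar = 5.5000 - 14.8000i, z*z_bar = 249.29


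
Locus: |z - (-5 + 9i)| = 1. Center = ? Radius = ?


|z - z0| = r is a circle with center z0 and radius r.
Center = (-5, 9), radius = 1

Circle with center (-5, 9) and radius 1


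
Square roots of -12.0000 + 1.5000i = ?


|z| = sqrt(144+2.25) = 12.0934
sqrt((|z|+a)/2) = sqrt((12.0934+(-12))/2) = sqrt(0.0467) = 0.2161
sqrt((|z|-a)/2) = sqrt((12.0934-(-12))/2) = sqrt(12.0467) = 3.4708

±(0.2161 + 3.4708i) i.e. 0.2161 + 3.4708i and -0.2161 - 3.4708i


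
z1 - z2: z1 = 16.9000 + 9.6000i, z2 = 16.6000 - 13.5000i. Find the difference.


Real: 16.9 - 16.6 = 0.3
Imag: 9.6 + 13.5 = 23.1

0.3000 + 23.1000i


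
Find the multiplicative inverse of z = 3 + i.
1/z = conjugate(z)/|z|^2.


|z|^2 = 9+1 = 10
1/z = (3 - 1i)/10

1/z = 0.3000 - 0.1000i


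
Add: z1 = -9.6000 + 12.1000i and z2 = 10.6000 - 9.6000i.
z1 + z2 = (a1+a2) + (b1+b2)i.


Real: -9.6 + 10.6 = 1
Imag: 12.1 - 9.6 = 2.5

1.0000 + 2.5000i


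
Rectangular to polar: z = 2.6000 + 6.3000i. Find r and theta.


r = sqrt(6.76+39.69) = sqrt(46.45) = 6.8154
theta = atan2(6.3, 2.6) = 67.5741 degrees

r = 6.8154, theta = 67.5741 degrees


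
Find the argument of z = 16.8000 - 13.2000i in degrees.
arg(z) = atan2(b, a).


Re = 16.8, Im = -13.2
arg = atan2(-13.2, 16.8) = -38.1572 degrees

arg(z) = -38.1572 degrees


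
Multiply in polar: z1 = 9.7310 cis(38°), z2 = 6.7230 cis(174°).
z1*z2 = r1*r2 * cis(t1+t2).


r = 9.7310 * 6.7230 = 65.4215
theta = 38° + 174° = 212° = 212° (mod 360)

65.4215 cis(212°)


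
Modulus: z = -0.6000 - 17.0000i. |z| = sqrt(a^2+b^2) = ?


|z| = sqrt((-0.6)^2 + (-17)^2) = sqrt(0.36 + 289) = sqrt(289.36) = 17.0106

|z| = 17.0106


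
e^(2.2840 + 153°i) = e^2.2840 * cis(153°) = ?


e^2.2840 = 9.8159
cos(153°) = -0.891
sin(153°) = 0.45399
Real = 9.8159*(-0.891) = -8.7460
Imag = 9.8159*0.45399 = 4.4563

-8.7460 + 4.4563i


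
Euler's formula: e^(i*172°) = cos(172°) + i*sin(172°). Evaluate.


cos(172°) = -0.9903
sin(172°) = 0.1392

e^(i*172°) = -0.9903 + 0.1392i


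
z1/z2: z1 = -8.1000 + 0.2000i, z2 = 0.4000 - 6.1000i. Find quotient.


Conjugate of z2 = 0.4000 + 6.1000i
Numerator: (-8.1000 + 0.2000i)(0.4000 + 6.1000i) = -4.4600 - 49.3300i
Denominator: 0.4^2 + (-6.1)^2 = 37.37
Result = (-4.4600 - 49.3300i)/37.37

-0.1193 - 1.3200i


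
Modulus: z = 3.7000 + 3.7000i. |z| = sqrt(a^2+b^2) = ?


|z| = sqrt(3.7^2 + 3.7^2) = sqrt(13.69 + 13.69) = sqrt(27.38) = 5.2326

|z| = 5.2326


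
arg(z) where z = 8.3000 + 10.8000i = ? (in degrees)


Re = 8.3, Im = 10.8
arg = atan2(10.8, 8.3) = 52.4571 degrees

arg(z) = 52.4571 degrees


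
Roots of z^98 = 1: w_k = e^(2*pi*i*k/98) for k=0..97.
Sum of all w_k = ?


The sum of all 98th roots of unity is 0.
Geometric series: (1 - w^98)/(1 - w) = (1-1)/(1-w) = 0 since w^98 = 1, w ≠ 1.
Alternatively: coefficient of z^97 in z^98 - 1 is 0.

0


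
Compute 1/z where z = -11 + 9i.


|z|^2 = 121+81 = 202
1/z = (-11 - 9i)/202

1/z = -0.0545 - 0.0446i


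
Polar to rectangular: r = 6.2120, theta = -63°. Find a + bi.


a = 6.2120*cos(-63°) = 6.2120*0.454 = 2.8202
b = 6.2120*sin(-63°) = 6.2120*(-0.891) = -5.5349

2.8202 - 5.5349i


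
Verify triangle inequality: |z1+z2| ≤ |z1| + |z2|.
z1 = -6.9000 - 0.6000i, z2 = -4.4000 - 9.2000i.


|z1| = sqrt((-6.9)^2 + (-0.6)^2) = sqrt(47.97) = 6.9260
|z2| = sqrt((-4.4)^2 + (-9.2)^2) = sqrt(104) = 10.1980
z1+z2 = -11.3000 - 9.8000i
|z1+z2| = sqrt(223.73) = 14.9576
|z1|+|z2| = 6.9260 + 10.1980 = 17.1240

|z1+z2| = 14.9576 ≤ |z1|+|z2| = 17.1240 (verified)


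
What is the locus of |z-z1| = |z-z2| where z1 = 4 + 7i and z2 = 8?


Equal distances means the locus is the perpendicular bisector of z1 and z2.
Midpoint = ((4+8)/2, (7+0)/2) = (6.0000, 3.5000)

Perpendicular bisector through (6.0000, 3.5000)


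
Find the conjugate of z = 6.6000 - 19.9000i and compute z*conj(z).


z_bar = 6.6000 + 19.9000i
z*z_bar = 6.6^2 + (-19.9)^2 = 43.56 + 396.01 = 439.57

z_bar = 6.6000 + 19.9000i, z*z_bar = 439.57


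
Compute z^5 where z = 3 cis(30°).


r^5 = 3^5 = 243
n*theta = 5*30° = 150° = 150° (mod 360)
a = 243*cos(150°) = -210.4442
b = 243*sin(150°) = 121.5000

243 cis(150°) = -210.4442 + 121.5000i


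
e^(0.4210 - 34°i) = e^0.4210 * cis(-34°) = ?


e^0.4210 = 1.5235
cos(-34°) = 0.829
sin(-34°) = -0.5592
Real = 1.5235*0.829 = 1.2630
Imag = 1.5235*(-0.5592) = -0.8519

1.2630 - 0.8519i


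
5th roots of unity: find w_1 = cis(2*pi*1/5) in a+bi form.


Angle = 360*1/5 = 72°
a = cos(72°) = 0.3090
b = sin(72°) = 0.9511

0.3090 + 0.9511i


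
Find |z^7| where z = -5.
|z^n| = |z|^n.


|z| = sqrt(25+0) = sqrt(25) = 5
|z^7| = |z|^7 = 5^7 = 78125

|z^7| = 78125


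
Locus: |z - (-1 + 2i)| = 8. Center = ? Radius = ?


|z - z0| = r is a circle with center z0 and radius r.
Center = (-1, 2), radius = 8

Circle with center (-1, 2) and radius 8


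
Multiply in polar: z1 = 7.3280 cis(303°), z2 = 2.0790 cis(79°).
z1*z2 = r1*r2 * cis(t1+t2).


r = 7.3280 * 2.0790 = 15.2349
theta = 303° + 79° = 382° = 22° (mod 360)

15.2349 cis(22°)


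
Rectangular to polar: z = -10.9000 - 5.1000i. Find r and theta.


r = sqrt(118.81+26.01) = sqrt(144.82) = 12.0341
theta = atan2(-5.1, -10.9) = -154.9256 degrees

r = 12.0341, theta = -154.9256 degrees


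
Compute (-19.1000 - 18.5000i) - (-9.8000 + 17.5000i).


Real: -19.1 + 9.8 = -9.3
Imag: -18.5 - 17.5 = -36

-9.3000 - 36.0000i


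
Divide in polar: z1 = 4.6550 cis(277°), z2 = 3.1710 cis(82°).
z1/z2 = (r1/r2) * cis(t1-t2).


r = 4.6550 / 3.1710 = 1.4680
theta = 277° - 82° = 195° = 195° (mod 360)

1.4680 cis(195°)


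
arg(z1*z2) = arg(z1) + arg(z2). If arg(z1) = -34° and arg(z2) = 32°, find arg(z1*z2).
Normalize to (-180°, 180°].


arg(z1*z2) = -34° + 32° = -2°
Normalized to (-180°, 180°]: -2°

-2°


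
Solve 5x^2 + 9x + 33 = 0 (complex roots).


disc = 9^2 - 4*5*33 = 81 - 660 = -579
sqrt(|disc|) = sqrt(579) = 24.0624
Real part = -9/(2*5) = -0.9000
Imag part = 24.0624/(2*5) = 2.4062

-0.9000 ± 2.4062i


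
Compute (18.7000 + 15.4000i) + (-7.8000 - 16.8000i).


Real: 18.7 - 7.8 = 10.9
Imag: 15.4 - 16.8 = -1.4

10.9000 - 1.4000i


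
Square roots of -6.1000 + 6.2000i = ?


|z| = sqrt(37.21+38.44) = 8.6977
sqrt((|z|+a)/2) = sqrt((8.6977+(-6.1))/2) = sqrt(1.2989) = 1.1397
sqrt((|z|-a)/2) = sqrt((8.6977-(-6.1))/2) = sqrt(7.3989) = 2.7201

±(1.1397 + 2.7201i) i.e. 1.1397 + 2.7201i and -1.1397 - 2.7201i


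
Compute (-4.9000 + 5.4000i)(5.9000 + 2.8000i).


Real = -4.9*5.9 - 5.4*2.8 = -28.91 - 15.12 = -44.03
Imag = -4.9*2.8 + 5.9*5.4 = -13.72 + 31.86 = 18.14

-44.0300 + 18.1400i


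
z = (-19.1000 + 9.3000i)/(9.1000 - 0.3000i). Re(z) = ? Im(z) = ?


Multiply by conjugate: (-19.1000 + 9.3000i)(9.1000 + 0.3000i) / (9.1^2 + (-0.3)^2)
Numerator real = -19.1*9.1 + 9.3*(-0.3) = -176.6
Numerator imag = 9.3*9.1 - (-19.1)*(-0.3) = 78.9
Denominator = 82.9
Re(z) = -176.6/82.9 = -2.1303
Im(z) = 78.9/82.9 = 0.9517

Re(z) = -2.1303, Im(z) = 0.9517


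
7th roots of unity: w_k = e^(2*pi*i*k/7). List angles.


The 7th roots of unity are cis(360k/7°) for k=0..6
Angle step = 360/7 = 51.4286°
Primitive root: cis(51.4286°)
Primitive root = 0.6235 + 0.7818i

7 roots at angles: 0°, 51.4286°, 102.8571°, 154.2857°, 205.7143°, 257.1429°, 308.5714°


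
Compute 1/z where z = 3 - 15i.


|z|^2 = 9+225 = 234
1/z = (3 + 15i)/234

1/z = 0.0128 + 0.0641i


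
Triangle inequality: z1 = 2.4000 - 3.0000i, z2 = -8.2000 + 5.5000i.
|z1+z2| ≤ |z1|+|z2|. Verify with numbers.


|z1| = sqrt(2.4^2 + (-3)^2) = sqrt(14.76) = 3.8419
|z2| = sqrt((-8.2)^2 + 5.5^2) = sqrt(97.49) = 9.8737
z1+z2 = -5.8000 + 2.5000i
|z1+z2| = sqrt(39.89) = 6.3159
|z1|+|z2| = 3.8419 + 9.8737 = 13.7156

|z1+z2| = 6.3159 ≤ |z1|+|z2| = 13.7156 (verified)


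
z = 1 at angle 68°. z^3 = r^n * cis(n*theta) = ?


r^3 = 1^3 = 1
n*theta = 3*68° = 204° = 204° (mod 360)
a = 1*cos(204°) = -0.9135
b = 1*sin(204°) = -0.4067

1 cis(204°) = -0.9135 - 0.4067i


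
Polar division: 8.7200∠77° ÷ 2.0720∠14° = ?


r = 8.7200 / 2.0720 = 4.2085
theta = 77° - 14° = 63° = 63° (mod 360)

4.2085 cis(63°)


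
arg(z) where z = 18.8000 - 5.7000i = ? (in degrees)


Re = 18.8, Im = -5.7
arg = atan2(-5.7, 18.8) = -16.8669 degrees

arg(z) = -16.8669 degrees


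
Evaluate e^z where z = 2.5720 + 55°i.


e^2.5720 = 13.0920
cos(55°) = 0.57358
sin(55°) = 0.81915
Real = 13.0920*0.57358 = 7.5093
Imag = 13.0920*0.81915 = 10.7243

7.5093 + 10.7243i


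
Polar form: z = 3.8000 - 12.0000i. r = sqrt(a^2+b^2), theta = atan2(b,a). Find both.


r = sqrt(14.44+144) = sqrt(158.44) = 12.5873
theta = atan2(-12, 3.8) = -72.4287 degrees

r = 12.5873, theta = -72.4287 degrees


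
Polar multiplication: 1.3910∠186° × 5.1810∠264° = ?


r = 1.3910 * 5.1810 = 7.2068
theta = 186° + 264° = 450° = 90° (mod 360)

7.2068 cis(90°)


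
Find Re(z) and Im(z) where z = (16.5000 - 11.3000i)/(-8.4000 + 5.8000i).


Multiply by conjugate: (16.5000 - 11.3000i)(-8.4000 - 5.8000i) / ((-8.4)^2 + 5.8^2)
Numerator real = 16.5*(-8.4) - (11.3)*5.8 = -204.14
Numerator imag = -11.3*(-8.4) - 16.5*5.8 = -0.78
Denominator = 104.2
Re(z) = -204.14/104.2 = -1.9591
Im(z) = -0.78/104.2 = -0.0075

Re(z) = -1.9591, Im(z) = -0.0075


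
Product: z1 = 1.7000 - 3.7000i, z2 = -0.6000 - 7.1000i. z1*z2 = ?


Real = 1.7*(-0.6) - (-3.7)*(-7.1) = -1.02 - 26.27 = -27.29
Imag = 1.7*(-7.1) - (0.6)*(-3.7) = -12.07 + 2.22 = -9.85

-27.2900 - 9.8500i


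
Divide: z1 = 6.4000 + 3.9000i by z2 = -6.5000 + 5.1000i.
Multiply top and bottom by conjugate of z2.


Conjugate of z2 = -6.5000 - 5.1000i
Numerator: (6.4000 + 3.9000i)(-6.5000 - 5.1000i) = -21.7100 - 57.9900i
Denominator: (-6.5)^2 + 5.1^2 = 68.26
Result = (-21.7100 - 57.9900i)/68.26

-0.3180 - 0.8495i


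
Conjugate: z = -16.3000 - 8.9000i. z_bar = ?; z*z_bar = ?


z_bar = -16.3000 + 8.9000i
z*z_bar = (-16.3)^2 + (-8.9)^2 = 265.69 + 79.21 = 344.9

z_bar = -16.3000 + 8.9000i, z*z_bar = 344.9


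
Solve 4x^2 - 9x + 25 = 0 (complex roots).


disc = (-9)^2 - 4*4*25 = 81 - 400 = -319
sqrt(|disc|) = sqrt(319) = 17.8606
Real part = 9/(2*4) = 1.1250
Imag part = 17.8606/(2*4) = 2.2326

1.1250 ± 2.2326i


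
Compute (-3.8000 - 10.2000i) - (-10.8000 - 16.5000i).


Real: -3.8 + 10.8 = 7
Imag: -10.2 + 16.5 = 6.3

7.0000 + 6.3000i


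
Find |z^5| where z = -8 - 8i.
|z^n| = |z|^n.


|z| = sqrt(64+64) = sqrt(128) = 11.3137
|z^5| = |z|^5 = (sqrt(128))^5 = 128^2 * sqrt(128) = 16384*sqrt(128)

|z^5| = 16384*sqrt(128) ≈ 185363.8000


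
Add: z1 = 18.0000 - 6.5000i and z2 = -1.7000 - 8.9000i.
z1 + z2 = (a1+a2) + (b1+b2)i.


Real: 18 - 1.7 = 16.3
Imag: -6.5 - 8.9 = -15.4

16.3000 - 15.4000i


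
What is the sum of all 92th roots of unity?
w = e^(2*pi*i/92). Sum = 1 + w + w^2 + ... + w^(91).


The sum of all 92th roots of unity is 0.
Geometric series: (1 - w^92)/(1 - w) = (1-1)/(1-w) = 0 since w^92 = 1, w ≠ 1.
Alternatively: coefficient of z^91 in z^92 - 1 is 0.

0


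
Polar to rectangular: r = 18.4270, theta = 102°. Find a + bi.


a = 18.4270*cos(102°) = 18.4270*(-0.20791) = -3.8312
b = 18.4270*sin(102°) = 18.4270*0.978148 = 18.0243

-3.8312 + 18.0243i


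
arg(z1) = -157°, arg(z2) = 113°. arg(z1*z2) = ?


arg(z1*z2) = -157° + 113° = -44°
Normalized to (-180°, 180°]: -44°

-44°


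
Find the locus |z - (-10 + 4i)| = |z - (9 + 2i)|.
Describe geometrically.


Equal distances means the locus is the perpendicular bisector of z1 and z2.
Midpoint = ((-10+9)/2, (4+2)/2) = (-0.5000, 3.0000)

Perpendicular bisector through (-0.5000, 3.0000)


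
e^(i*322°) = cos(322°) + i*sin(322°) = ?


cos(322°) = 0.7880
sin(322°) = -0.6157

e^(i*322°) = 0.7880 - 0.6157i


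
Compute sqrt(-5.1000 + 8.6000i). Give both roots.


|z| = sqrt(26.01+73.96) = 9.9985
sqrt((|z|+a)/2) = sqrt((9.9985+(-5.1))/2) = sqrt(2.4492) = 1.5650
sqrt((|z|-a)/2) = sqrt((9.9985-(-5.1))/2) = sqrt(7.5492) = 2.7476

±(1.5650 + 2.7476i) i.e. 1.5650 + 2.7476i and -1.5650 - 2.7476i


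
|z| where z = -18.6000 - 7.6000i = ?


|z| = sqrt((-18.6)^2 + (-7.6)^2) = sqrt(345.96 + 57.76) = sqrt(403.72) = 20.0928

|z| = 20.0928


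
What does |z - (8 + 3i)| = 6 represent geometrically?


|z - z0| = r is a circle with center z0 and radius r.
Center = (8, 3), radius = 6

Circle with center (8, 3) and radius 6


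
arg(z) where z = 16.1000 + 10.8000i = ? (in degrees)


Re = 16.1, Im = 10.8
arg = atan2(10.8, 16.1) = 33.8540 degrees

arg(z) = 33.8540 degrees


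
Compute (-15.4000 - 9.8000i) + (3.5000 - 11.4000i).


Real: -15.4 + 3.5 = -11.9
Imag: -9.8 - 11.4 = -21.2

-11.9000 - 21.2000i


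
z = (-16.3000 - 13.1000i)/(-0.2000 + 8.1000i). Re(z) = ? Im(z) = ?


Multiply by conjugate: (-16.3000 - 13.1000i)(-0.2000 - 8.1000i) / ((-0.2)^2 + 8.1^2)
Numerator real = -16.3*(-0.2) - (13.1)*8.1 = -102.85
Numerator imag = -13.1*(-0.2) - (-16.3)*8.1 = 134.65
Denominator = 65.65
Re(z) = -102.85/65.65 = -1.5666
Im(z) = 134.65/65.65 = 2.0510

Re(z) = -1.5666, Im(z) = 2.0510


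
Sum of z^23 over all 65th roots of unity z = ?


The roots are w_k = w^k with w = e^(2*pi*i/65), and (w^k)^23 = (w^23)^k.
So S = 1 + u + u^2 + ... + u^(64) with u = w^23.
23 = 0*65 + 23, so 23 is not a multiple of 65: u = w^23 ≠ 1 (w is a primitive 65th root), while u^65 = (w^65)^23 = 1.
Geometric series: S = (1 - u^65)/(1 - u) = (1 - 1)/(1 - u) = 0

S = 0


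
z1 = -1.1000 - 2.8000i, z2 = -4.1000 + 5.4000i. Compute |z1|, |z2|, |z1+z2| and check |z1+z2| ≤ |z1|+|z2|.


|z1| = sqrt((-1.1)^2 + (-2.8)^2) = sqrt(9.05) = 3.0083
|z2| = sqrt((-4.1)^2 + 5.4^2) = sqrt(45.97) = 6.7801
z1+z2 = -5.2000 + 2.6000i
|z1+z2| = sqrt(33.8) = 5.8138
|z1|+|z2| = 3.0083 + 6.7801 = 9.7884

|z1+z2| = 5.8138 ≤ |z1|+|z2| = 9.7884 (verified)


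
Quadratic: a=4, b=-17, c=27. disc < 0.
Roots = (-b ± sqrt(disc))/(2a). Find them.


disc = (-17)^2 - 4*4*27 = 289 - 432 = -143
sqrt(|disc|) = sqrt(143) = 11.9583
Real part = 17/(2*4) = 2.1250
Imag part = 11.9583/(2*4) = 1.4948

2.1250 ± 1.4948i


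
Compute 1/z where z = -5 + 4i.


|z|^2 = 25+16 = 41
1/z = (-5 - 4i)/41

1/z = -0.1220 - 0.0976i


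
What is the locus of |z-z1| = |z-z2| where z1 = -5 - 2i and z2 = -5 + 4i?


Equal distances means the locus is the perpendicular bisector of z1 and z2.
Midpoint = ((-5+(-5))/2, (-2+4)/2) = (-5.0000, 1.0000)

Perpendicular bisector through (-5.0000, 1.0000)


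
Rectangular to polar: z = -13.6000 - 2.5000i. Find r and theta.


r = sqrt(184.96+6.25) = sqrt(191.21) = 13.8279
theta = atan2(-2.5, -13.6) = -169.5840 degrees

r = 13.8279, theta = -169.5840 degrees


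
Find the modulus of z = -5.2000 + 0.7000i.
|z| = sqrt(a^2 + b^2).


|z| = sqrt((-5.2)^2 + 0.7^2) = sqrt(27.04 + 0.49) = sqrt(27.53) = 5.2469

|z| = 5.2469


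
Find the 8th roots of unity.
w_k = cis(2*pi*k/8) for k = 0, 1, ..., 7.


The 8th roots of unity are cis(360k/8°) for k=0..7
Angle step = 360/8 = 45°
Primitive root: cis(45°)
Primitive root = 0.7071 + 0.7071i

8 roots at angles: 0°, 45°, 90°, 135°, 180°, 225°, 270°, 315°


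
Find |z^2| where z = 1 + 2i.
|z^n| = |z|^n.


|z| = sqrt(1+4) = sqrt(5) = 2.2361
|z^2| = |z|^2 = (sqrt(5))^2 = 5

|z^2| = 5


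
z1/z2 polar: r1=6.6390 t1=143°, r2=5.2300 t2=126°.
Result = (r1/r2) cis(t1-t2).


r = 6.6390 / 5.2300 = 1.2694
theta = 143° - 126° = 17° = 17° (mod 360)

1.2694 cis(17°)


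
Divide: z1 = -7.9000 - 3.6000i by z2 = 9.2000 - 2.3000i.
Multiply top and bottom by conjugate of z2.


Conjugate of z2 = 9.2000 + 2.3000i
Numerator: (-7.9000 - 3.6000i)(9.2000 + 2.3000i) = -64.4000 - 51.2900i
Denominator: 9.2^2 + (-2.3)^2 = 89.93
Result = (-64.4000 - 51.2900i)/89.93

-0.7161 - 0.5703i


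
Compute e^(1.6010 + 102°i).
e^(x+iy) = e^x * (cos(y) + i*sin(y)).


e^1.6010 = 4.95799
cos(102°) = -0.2079
sin(102°) = 0.978148
Real = 4.95799*(-0.2079) = -1.0308
Imag = 4.95799*0.978148 = 4.8496

-1.0308 + 4.8496i


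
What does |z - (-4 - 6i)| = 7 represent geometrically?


|z - z0| = r is a circle with center z0 and radius r.
Center = (-4, -6), radius = 7

Circle with center (-4, -6) and radius 7


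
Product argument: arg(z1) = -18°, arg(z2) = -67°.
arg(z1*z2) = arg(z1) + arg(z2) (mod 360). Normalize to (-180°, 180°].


arg(z1*z2) = -18° - 67° = -85°
Normalized to (-180°, 180°]: -85°

-85°


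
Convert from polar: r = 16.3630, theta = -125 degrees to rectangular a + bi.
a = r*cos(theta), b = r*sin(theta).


a = 16.3630*cos(-125°) = 16.3630*(-0.573576) = -9.3854
b = 16.3630*sin(-125°) = 16.3630*(-0.81915) = -13.4038

-9.3854 - 13.4038i


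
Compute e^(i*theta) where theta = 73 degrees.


cos(73°) = 0.2924
sin(73°) = 0.9563

e^(i*73°) = 0.2924 + 0.9563i


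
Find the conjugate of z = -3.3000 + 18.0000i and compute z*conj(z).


z_bar = -3.3000 - 18.0000i
z*z_bar = (-3.3)^2 + 18^2 = 10.89 + 324 = 334.89

z_bar = -3.3000 - 18.0000i, z*z_bar = 334.89


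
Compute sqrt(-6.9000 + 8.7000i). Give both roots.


|z| = sqrt(47.61+75.69) = 11.1041
sqrt((|z|+a)/2) = sqrt((11.1041+(-6.9))/2) = sqrt(2.1020) = 1.4498
sqrt((|z|-a)/2) = sqrt((11.1041-(-6.9))/2) = sqrt(9.0020) = 3.0003

±(1.4498 + 3.0003i) i.e. 1.4498 + 3.0003i and -1.4498 - 3.0003i


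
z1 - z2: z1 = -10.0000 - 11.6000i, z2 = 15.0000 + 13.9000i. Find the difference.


Real: -10 - 15 = -25
Imag: -11.6 - 13.9 = -25.5

-25.0000 - 25.5000i


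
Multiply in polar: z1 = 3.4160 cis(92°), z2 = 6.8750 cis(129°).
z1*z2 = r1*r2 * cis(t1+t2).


r = 3.4160 * 6.8750 = 23.4850
theta = 92° + 129° = 221° = 221° (mod 360)

23.4850 cis(221°)


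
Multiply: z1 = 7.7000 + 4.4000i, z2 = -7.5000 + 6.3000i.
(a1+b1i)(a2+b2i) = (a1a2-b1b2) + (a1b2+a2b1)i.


Real = 7.7*(-7.5) - 4.4*6.3 = -57.75 - 27.72 = -85.47
Imag = 7.7*6.3 - (7.5)*4.4 = 48.51 - (33) = 15.51

-85.4700 + 15.5100i


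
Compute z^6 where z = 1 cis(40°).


r^6 = 1^6 = 1
n*theta = 6*40° = 240° = 240° (mod 360)
a = 1*cos(240°) = -0.5000
b = 1*sin(240°) = -0.8660

1 cis(240°) = -0.5000 - 0.8660i


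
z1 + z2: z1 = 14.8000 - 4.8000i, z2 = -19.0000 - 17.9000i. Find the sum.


Real: 14.8 - 19 = -4.2
Imag: -4.8 - 17.9 = -22.7

-4.2000 - 22.7000i


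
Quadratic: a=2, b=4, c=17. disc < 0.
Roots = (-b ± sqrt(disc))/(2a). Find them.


disc = 4^2 - 4*2*17 = 16 - 136 = -120
sqrt(|disc|) = sqrt(120) = 10.9545
Real part = -4/(2*2) = -1.0000
Imag part = 10.9545/(2*2) = 2.7386

-1.0000 ± 2.7386i


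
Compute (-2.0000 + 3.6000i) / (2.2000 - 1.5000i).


Conjugate of z2 = 2.2000 + 1.5000i
Numerator: (-2.0000 + 3.6000i)(2.2000 + 1.5000i) = -9.8000 + 4.9200i
Denominator: 2.2^2 + (-1.5)^2 = 7.09
Result = (-9.8000 + 4.9200i)/7.09

-1.3822 + 0.6939i


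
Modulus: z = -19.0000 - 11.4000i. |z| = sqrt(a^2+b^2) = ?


|z| = sqrt((-19)^2 + (-11.4)^2) = sqrt(361 + 129.96) = sqrt(490.96) = 22.1576

|z| = 22.1576


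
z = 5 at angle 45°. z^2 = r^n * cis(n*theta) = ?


r^2 = 5^2 = 25
n*theta = 2*45° = 90° = 90° (mod 360)
a = 25*cos(90°) = 0
b = 25*sin(90°) = 25.0000

25 cis(90°) = 0 + 25.0000i


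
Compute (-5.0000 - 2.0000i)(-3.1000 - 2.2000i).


Real = -5*(-3.1) - (-2)*(-2.2) = 15.5 - 4.4 = 11.1
Imag = -5*(-2.2) - (3.1)*(-2) = 11 + 6.2 = 17.2

11.1000 + 17.2000i


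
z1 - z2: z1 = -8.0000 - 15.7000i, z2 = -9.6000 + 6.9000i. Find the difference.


Real: -8 + 9.6 = 1.6
Imag: -15.7 - 6.9 = -22.6

1.6000 - 22.6000i


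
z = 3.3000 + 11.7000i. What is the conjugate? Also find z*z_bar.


z_bar = 3.3000 - 11.7000i
z*z_bar = 3.3^2 + 11.7^2 = 10.89 + 136.89 = 147.78

z_bar = 3.3000 - 11.7000i, z*z_bar = 147.78


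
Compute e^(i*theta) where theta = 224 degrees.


cos(224°) = -0.7193
sin(224°) = -0.6947

e^(i*224°) = -0.7193 - 0.6947i


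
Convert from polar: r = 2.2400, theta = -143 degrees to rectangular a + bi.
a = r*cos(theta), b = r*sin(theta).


a = 2.2400*cos(-143°) = 2.2400*(-0.7986) = -1.7889
b = 2.2400*sin(-143°) = 2.2400*(-0.60182) = -1.3481

-1.7889 - 1.3481i


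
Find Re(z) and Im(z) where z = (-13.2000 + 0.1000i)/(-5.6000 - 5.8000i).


Multiply by conjugate: (-13.2000 + 0.1000i)(-5.6000 + 5.8000i) / ((-5.6)^2 + (-5.8)^2)
Numerator real = -13.2*(-5.6) + 0.1*(-5.8) = 73.34
Numerator imag = 0.1*(-5.6) - (-13.2)*(-5.8) = -77.12
Denominator = 65
Re(z) = 73.34/65 = 1.1283
Im(z) = -77.12/65 = -1.1865

Re(z) = 1.1283, Im(z) = -1.1865


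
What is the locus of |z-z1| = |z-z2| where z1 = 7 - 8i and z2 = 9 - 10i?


Equal distances means the locus is the perpendicular bisector of z1 and z2.
Midpoint = ((7+9)/2, (-8+(-10))/2) = (8.0000, -9.0000)

Perpendicular bisector through (8.0000, -9.0000)


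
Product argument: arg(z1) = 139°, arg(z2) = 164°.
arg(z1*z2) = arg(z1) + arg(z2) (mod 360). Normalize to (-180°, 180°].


arg(z1*z2) = 139° + 164° = 303°
Normalized to (-180°, 180°]: -57°

-57°


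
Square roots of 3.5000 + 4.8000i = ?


|z| = sqrt(12.25+23.04) = 5.9405
sqrt((|z|+a)/2) = sqrt((5.9405+3.5)/2) = sqrt(4.7203) = 2.1726
sqrt((|z|-a)/2) = sqrt((5.9405-3.5)/2) = sqrt(1.2203) = 1.1047

±(2.1726 + 1.1047i) i.e. 2.1726 + 1.1047i and -2.1726 - 1.1047i


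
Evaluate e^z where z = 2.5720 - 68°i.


e^2.5720 = 13.0920
cos(-68°) = 0.3746
sin(-68°) = -0.927184
Real = 13.0920*0.3746 = 4.9043
Imag = 13.0920*(-0.927184) = -12.1387

4.9043 - 12.1387i


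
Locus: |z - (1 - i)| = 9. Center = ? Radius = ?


|z - z0| = r is a circle with center z0 and radius r.
Center = (1, -1), radius = 9

Circle with center (1, -1) and radius 9


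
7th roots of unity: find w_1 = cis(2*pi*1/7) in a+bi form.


Angle = 360*1/7 = 51.4286°
a = cos(51.4286°) = 0.6235
b = sin(51.4286°) = 0.7818

0.6235 + 0.7818i


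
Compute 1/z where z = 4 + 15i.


|z|^2 = 16+225 = 241
1/z = (4 - 15i)/241

1/z = 0.0166 - 0.0622i


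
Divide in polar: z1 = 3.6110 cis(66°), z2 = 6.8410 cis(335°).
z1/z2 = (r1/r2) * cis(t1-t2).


r = 3.6110 / 6.8410 = 0.5278
theta = 66° - 335° = -269° = 91° (mod 360)

0.5278 cis(91°)


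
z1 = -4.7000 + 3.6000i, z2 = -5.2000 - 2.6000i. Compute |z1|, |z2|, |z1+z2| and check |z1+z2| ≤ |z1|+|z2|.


|z1| = sqrt((-4.7)^2 + 3.6^2) = sqrt(35.05) = 5.9203
|z2| = sqrt((-5.2)^2 + (-2.6)^2) = sqrt(33.8) = 5.8138
z1+z2 = -9.9000 + i
|z1+z2| = sqrt(99.01) = 9.9504
|z1|+|z2| = 5.9203 + 5.8138 = 11.7341

|z1+z2| = 9.9504 ≤ |z1|+|z2| = 11.7341 (verified)


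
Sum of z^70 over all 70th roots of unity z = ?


The roots are w_k = w^k with w = e^(2*pi*i/70), and (w^k)^70 = (w^70)^k.
So S = 1 + u + u^2 + ... + u^(69) with u = w^70.
70 = 1*70 + 0, so 70 is a multiple of 70 and u = (w^70)^1 = 1.
Every one of the 70 terms equals 1: S = 70

S = 70


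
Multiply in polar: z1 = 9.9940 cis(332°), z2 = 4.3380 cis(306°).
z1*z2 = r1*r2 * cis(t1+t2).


r = 9.9940 * 4.3380 = 43.3540
theta = 332° + 306° = 638° = 278° (mod 360)

43.3540 cis(278°)


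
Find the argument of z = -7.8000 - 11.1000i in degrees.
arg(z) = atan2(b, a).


Re = -7.8, Im = -11.1
arg = atan2(-11.1, -7.8) = -125.0958 degrees

arg(z) = -125.0958 degrees


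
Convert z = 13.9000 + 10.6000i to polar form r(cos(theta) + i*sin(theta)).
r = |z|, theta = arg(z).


r = sqrt(193.21+112.36) = sqrt(305.57) = 17.4806
theta = atan2(10.6, 13.9) = 37.3288 degrees

r = 17.4806, theta = 37.3288 degrees


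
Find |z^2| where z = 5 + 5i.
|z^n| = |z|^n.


|z| = sqrt(25+25) = sqrt(50) = 7.0711
|z^2| = |z|^2 = (sqrt(50))^2 = 50

|z^2| = 50


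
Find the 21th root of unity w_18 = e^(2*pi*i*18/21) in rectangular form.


Angle = 360*18/21 = 308.5714°
a = cos(308.5714°) = 0.6235
b = sin(308.5714°) = -0.7818

0.6235 - 0.7818i


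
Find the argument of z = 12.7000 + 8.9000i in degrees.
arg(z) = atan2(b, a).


Re = 12.7, Im = 8.9
arg = atan2(8.9, 12.7) = 35.0223 degrees

arg(z) = 35.0223 degrees


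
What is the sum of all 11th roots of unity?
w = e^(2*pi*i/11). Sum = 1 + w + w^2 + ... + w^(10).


The sum of all 11th roots of unity is 0.
Geometric series: (1 - w^11)/(1 - w) = (1-1)/(1-w) = 0 since w^11 = 1, w ≠ 1.
Alternatively: coefficient of z^10 in z^11 - 1 is 0.

0


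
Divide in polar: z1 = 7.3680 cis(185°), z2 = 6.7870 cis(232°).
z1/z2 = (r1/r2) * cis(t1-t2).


r = 7.3680 / 6.7870 = 1.0856
theta = 185° - 232° = -47° = 313° (mod 360)

1.0856 cis(313°)


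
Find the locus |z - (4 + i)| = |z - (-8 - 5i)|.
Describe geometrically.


Equal distances means the locus is the perpendicular bisector of z1 and z2.
Midpoint = ((4+(-8))/2, (1+(-5))/2) = (-2.0000, -2.0000)

Perpendicular bisector through (-2.0000, -2.0000)


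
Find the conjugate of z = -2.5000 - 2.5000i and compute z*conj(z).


z_bar = -2.5000 + 2.5000i
z*z_bar = (-2.5)^2 + (-2.5)^2 = 6.25 + 6.25 = 12.5

z_bar = -2.5000 + 2.5000i, z*z_bar = 12.5


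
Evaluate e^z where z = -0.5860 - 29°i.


e^-0.5860 = 0.55655
cos(-29°) = 0.8746
sin(-29°) = -0.4848
Real = 0.55655*0.8746 = 0.4868
Imag = 0.55655*(-0.4848) = -0.2698

0.4868 - 0.2698i


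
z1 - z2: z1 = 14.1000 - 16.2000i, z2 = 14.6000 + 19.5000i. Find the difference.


Real: 14.1 - 14.6 = -0.5
Imag: -16.2 - 19.5 = -35.7

-0.5000 - 35.7000i


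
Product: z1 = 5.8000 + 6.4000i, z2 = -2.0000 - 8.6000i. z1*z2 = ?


Real = 5.8*(-2) - 6.4*(-8.6) = -11.6 - (-55.04) = 43.44
Imag = 5.8*(-8.6) - (2)*6.4 = -49.88 - (12.8) = -62.68

43.4400 - 62.6800i


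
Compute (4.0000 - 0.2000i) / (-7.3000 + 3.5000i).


Conjugate of z2 = -7.3000 - 3.5000i
Numerator: (4.0000 - 0.2000i)(-7.3000 - 3.5000i) = -29.9000 - 12.5400i
Denominator: (-7.3)^2 + 3.5^2 = 65.54
Result = (-29.9000 - 12.5400i)/65.54

-0.4562 - 0.1913i


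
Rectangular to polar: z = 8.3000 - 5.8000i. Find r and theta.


r = sqrt(68.89+33.64) = sqrt(102.53) = 10.1257
theta = atan2(-5.8, 8.3) = -34.9457 degrees

r = 10.1257, theta = -34.9457 degrees


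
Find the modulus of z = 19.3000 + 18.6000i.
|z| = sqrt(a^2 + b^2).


|z| = sqrt(19.3^2 + 18.6^2) = sqrt(372.49 + 345.96) = sqrt(718.45) = 26.8039

|z| = 26.8039


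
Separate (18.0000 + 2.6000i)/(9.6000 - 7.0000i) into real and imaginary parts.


Multiply by conjugate: (18.0000 + 2.6000i)(9.6000 + 7.0000i) / (9.6^2 + (-7)^2)
Numerator real = 18*9.6 + 2.6*(-7) = 154.6
Numerator imag = 2.6*9.6 - 18*(-7) = 150.96
Denominator = 141.16
Re(z) = 154.6/141.16 = 1.0952
Im(z) = 150.96/141.16 = 1.0694

Re(z) = 1.0952, Im(z) = 1.0694
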